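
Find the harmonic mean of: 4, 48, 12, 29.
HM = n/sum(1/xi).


Sum of reciprocals = 1/4 + 1/48 + 1/12 + 1/29 = 0.388649
HM = 4/0.388649 = 10.2921

HM = 10.2921


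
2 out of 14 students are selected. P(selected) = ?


P = 2/14 = 0.1429

P = 0.1429


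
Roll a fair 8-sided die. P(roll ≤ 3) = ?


Favorable outcomes (roll ≤ 3): 3
Total outcomes = 8
P = 3/8 = 0.3750

P = 0.3750


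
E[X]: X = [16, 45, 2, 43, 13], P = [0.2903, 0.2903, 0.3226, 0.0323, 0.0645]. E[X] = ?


E[X] = 16*0.2903 + 45*0.2903 + 2*0.3226 + 43*0.0323 + 13*0.0645
= 4.6448 + 13.0635 + 0.6452 + 1.3889 + 0.8385
= 20.5809

E[X] = 20.5809


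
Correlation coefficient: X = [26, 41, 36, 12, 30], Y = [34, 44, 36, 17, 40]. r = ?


Mean X = 29.0000, Mean Y = 34.2000
SD X = 9.919677, SD Y = 9.260670
Cov = 85.800000
r = 85.800000/(9.919677*9.260670) = 0.9340

r = 0.9340


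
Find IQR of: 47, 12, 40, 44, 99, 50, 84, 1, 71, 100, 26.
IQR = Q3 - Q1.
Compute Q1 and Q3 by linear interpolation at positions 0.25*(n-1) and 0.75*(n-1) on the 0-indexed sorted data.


Sorted: 1, 12, 26, 40, 44, 47, 50, 71, 84, 99, 100
Q1 (25th %ile) = 33.0000
Q3 (75th %ile) = 77.5000
IQR = 77.5000 - 33.0000 = 44.5000

IQR = 44.5000


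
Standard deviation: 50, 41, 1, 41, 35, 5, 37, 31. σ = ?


Mean = 30.1250
Variance = 272.8594
SD = sqrt(272.8594) = 16.5185

SD = 16.5185


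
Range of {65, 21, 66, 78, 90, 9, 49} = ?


Max = 90, Min = 9
Range = 90 - 9 = 81

Range = 81


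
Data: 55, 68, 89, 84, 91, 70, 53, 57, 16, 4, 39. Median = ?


Sorted: 4, 16, 39, 53, 55, 57, 68, 70, 84, 89, 91
n = 11 (odd)
Middle value = 57

Median = 57


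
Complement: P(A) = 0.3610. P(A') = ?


P(not A) = 1 - 0.3610 = 0.6390

P(not A) = 0.6390


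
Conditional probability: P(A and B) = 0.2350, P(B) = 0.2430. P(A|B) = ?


P(A|B) = 0.2350/0.2430 = 0.9671

P(A|B) = 0.9671


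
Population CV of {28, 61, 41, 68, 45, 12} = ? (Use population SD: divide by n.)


Mean = 42.5000
SD = 18.8922
CV = (18.8922/42.5000)*100 = 44.4523%

CV = 44.4523%


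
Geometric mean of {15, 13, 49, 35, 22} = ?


Product = 15 × 13 × 49 × 35 × 22 = 7357350
GM = 7357350^(1/5) = 23.6235

GM = 23.6235


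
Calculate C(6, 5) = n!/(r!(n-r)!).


C(6,5) = 6!/(5! × 1!)
= 720/(120 × 1)
= 6

C(6,5) = 6


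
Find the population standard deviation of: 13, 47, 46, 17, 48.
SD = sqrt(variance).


Mean = 34.2000
Variance = 247.7600
SD = sqrt(247.7600) = 15.7404

SD = 15.7404


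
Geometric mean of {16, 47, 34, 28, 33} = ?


Product = 16 × 47 × 34 × 28 × 33 = 23624832
GM = 23624832^(1/5) = 29.8314

GM = 29.8314


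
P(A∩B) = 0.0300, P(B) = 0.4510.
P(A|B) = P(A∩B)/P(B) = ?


P(A|B) = 0.0300/0.4510 = 0.0665

P(A|B) = 0.0665


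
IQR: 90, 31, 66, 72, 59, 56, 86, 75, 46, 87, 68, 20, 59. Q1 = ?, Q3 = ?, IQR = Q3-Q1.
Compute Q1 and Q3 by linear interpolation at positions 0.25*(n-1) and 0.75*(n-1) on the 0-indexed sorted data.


Sorted: 20, 31, 46, 56, 59, 59, 66, 68, 72, 75, 86, 87, 90
Q1 (25th %ile) = 56.0000
Q3 (75th %ile) = 75.0000
IQR = 75.0000 - 56.0000 = 19.0000

IQR = 19.0000


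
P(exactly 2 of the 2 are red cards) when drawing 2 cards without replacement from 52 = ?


Hypergeometric: P(X=2) = C(26,2)·C(26,0) / C(52,2)
= 325 × 1 / 1326
= 325/1326 = 0.2451

P = 0.2451


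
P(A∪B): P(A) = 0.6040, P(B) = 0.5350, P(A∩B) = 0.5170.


P(A∪B) = 0.6040 + 0.5350 - 0.5170
= 1.1390 - 0.5170
= 0.6220

P(A∪B) = 0.6220


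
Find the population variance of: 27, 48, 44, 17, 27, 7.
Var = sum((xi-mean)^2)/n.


Mean = 28.3333
Squared deviations: 1.7778, 386.7778, 245.4444, 128.4444, 1.7778, 455.1111
Sum = 1219.3333
Variance = 1219.3333/6 = 203.2222

Variance = 203.2222


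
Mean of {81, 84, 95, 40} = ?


Sum = 81 + 84 + 95 + 40 = 300
n = 4
Mean = 300/4 = 75.0000

Mean = 75.0000


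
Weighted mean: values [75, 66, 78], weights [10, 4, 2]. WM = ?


Numerator = 75*10 + 66*4 + 78*2 = 1170
Denominator = 10 + 4 + 2 = 16
WM = 1170/16 = 73.1250

WM = 73.1250


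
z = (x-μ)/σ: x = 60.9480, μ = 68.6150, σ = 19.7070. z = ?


z = (60.9480 - 68.6150)/19.7070
= -7.6670/19.7070
= -0.3890

z = -0.3890


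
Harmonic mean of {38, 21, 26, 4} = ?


Sum of reciprocals = 1/38 + 1/21 + 1/26 + 1/4 = 0.362396
HM = 4/0.362396 = 11.0376

HM = 11.0376


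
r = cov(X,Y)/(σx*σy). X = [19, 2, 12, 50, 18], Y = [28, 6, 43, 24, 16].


Mean X = 20.2000, Mean Y = 23.4000
SD X = 16.079801, SD Y = 12.354756
Cov = 36.920000
r = 36.920000/(16.079801*12.354756) = 0.1858

r = 0.1858


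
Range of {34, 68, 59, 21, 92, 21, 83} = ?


Max = 92, Min = 21
Range = 92 - 21 = 71

Range = 71


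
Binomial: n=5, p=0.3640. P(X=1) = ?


C(5,1) = 5
p^1 = 0.364000
(1-p)^4 = 0.163617
P = 5 * 0.364000 * 0.163617 = 0.2978

P(X=1) = 0.2978


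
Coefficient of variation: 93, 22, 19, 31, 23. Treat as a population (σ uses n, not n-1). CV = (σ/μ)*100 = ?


Mean = 37.6000
SD = 27.9829
CV = (27.9829/37.6000)*100 = 74.4225%

CV = 74.4225%


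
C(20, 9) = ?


C(20,9) = 20!/(9! × 11!)
= 2432902008176640000/(362880 × 39916800)
= 167960

C(20,9) = 167960


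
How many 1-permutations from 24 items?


P(24,1) = 24!/23!
= 620448401733239439360000/25852016738884976640000
= 24

P(24,1) = 24


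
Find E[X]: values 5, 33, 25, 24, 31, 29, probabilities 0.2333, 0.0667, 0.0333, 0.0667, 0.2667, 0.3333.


E[X] = 5*0.2333 + 33*0.0667 + 25*0.0333 + 24*0.0667 + 31*0.2667 + 29*0.3333
= 1.1665 + 2.2011 + 0.8325 + 1.6008 + 8.2677 + 9.6657
= 23.7343

E[X] = 23.7343


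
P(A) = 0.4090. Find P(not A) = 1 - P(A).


P(not A) = 1 - 0.4090 = 0.5910

P(not A) = 0.5910


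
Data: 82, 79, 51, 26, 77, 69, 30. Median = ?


Sorted: 26, 30, 51, 69, 77, 79, 82
n = 7 (odd)
Middle value = 69

Median = 69


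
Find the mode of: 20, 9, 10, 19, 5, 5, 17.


Frequencies: 5:2, 9:1, 10:1, 17:1, 19:1, 20:1
Max frequency = 2
Mode = 5

Mode = 5


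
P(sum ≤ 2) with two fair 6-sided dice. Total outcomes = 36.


Total outcomes = 6×6 = 36
Favorable (sum ≤ 2): 1
P = 1/36 = 0.0278

P = 0.0278


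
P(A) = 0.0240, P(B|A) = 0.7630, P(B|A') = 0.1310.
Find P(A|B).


P(B) = P(B|A)*P(A) + P(B|A')*P(A')
= 0.7630*0.0240 + 0.1310*0.9760
= 0.018312 + 0.127856 = 0.146168
P(A|B) = 0.018312/0.146168 = 0.1253

P(A|B) = 0.1253


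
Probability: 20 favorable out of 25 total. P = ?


P = 20/25 = 0.8000

P = 0.8000


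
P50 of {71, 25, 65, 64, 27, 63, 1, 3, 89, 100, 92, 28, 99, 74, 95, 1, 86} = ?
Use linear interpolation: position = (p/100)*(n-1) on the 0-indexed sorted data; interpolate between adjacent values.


Sorted: 1, 1, 3, 25, 27, 28, 63, 64, 65, 71, 74, 86, 89, 92, 95, 99, 100
n = 17
Index = 50/100 * 16 = 8.0000
Lower = data[8] = 65, Upper = data[9] = 71
P50 = 65 + 0*(6) = 65.0000

P50 = 65.0000


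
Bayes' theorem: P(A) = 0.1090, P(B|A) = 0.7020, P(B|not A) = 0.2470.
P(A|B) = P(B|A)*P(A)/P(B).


P(B) = P(B|A)*P(A) + P(B|A')*P(A')
= 0.7020*0.1090 + 0.2470*0.8910
= 0.076518 + 0.220077 = 0.296595
P(A|B) = 0.076518/0.296595 = 0.2580

P(A|B) = 0.2580


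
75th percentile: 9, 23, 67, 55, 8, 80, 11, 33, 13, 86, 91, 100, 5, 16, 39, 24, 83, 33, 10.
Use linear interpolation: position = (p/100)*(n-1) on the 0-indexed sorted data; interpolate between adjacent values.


Sorted: 5, 8, 9, 10, 11, 13, 16, 23, 24, 33, 33, 39, 55, 67, 80, 83, 86, 91, 100
n = 19
Index = 75/100 * 18 = 13.5000
Lower = data[13] = 67, Upper = data[14] = 80
P75 = 67 + 0.5000*(13) = 73.5000

P75 = 73.5000


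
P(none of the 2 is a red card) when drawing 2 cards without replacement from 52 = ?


P(no red cards) = (26/52) × (25/51)
= 0.2451

P = 0.2451


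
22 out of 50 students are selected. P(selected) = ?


P = 22/50 = 0.4400

P = 0.4400


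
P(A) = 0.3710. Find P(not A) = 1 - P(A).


P(not A) = 1 - 0.3710 = 0.6290

P(not A) = 0.6290


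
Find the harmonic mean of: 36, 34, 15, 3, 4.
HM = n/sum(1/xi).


Sum of reciprocals = 1/36 + 1/34 + 1/15 + 1/3 + 1/4 = 0.707190
HM = 5/0.707190 = 7.0702

HM = 7.0702


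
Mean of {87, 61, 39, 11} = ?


Sum = 87 + 61 + 39 + 11 = 198
n = 4
Mean = 198/4 = 49.5000

Mean = 49.5000


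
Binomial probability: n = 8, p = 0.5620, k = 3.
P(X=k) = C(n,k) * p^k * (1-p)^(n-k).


C(8,3) = 56
p^3 = 0.177504
(1-p)^5 = 0.016120
P = 56 * 0.177504 * 0.016120 = 0.1602

P(X=3) = 0.1602


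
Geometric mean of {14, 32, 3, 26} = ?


Product = 14 × 32 × 3 × 26 = 34944
GM = 34944^(1/4) = 13.6723

GM = 13.6723


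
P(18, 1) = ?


P(18,1) = 18!/17!
= 6402373705728000/355687428096000
= 18

P(18,1) = 18


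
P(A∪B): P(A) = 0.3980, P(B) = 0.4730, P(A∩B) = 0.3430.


P(A∪B) = 0.3980 + 0.4730 - 0.3430
= 0.8710 - 0.3430
= 0.5280

P(A∪B) = 0.5280


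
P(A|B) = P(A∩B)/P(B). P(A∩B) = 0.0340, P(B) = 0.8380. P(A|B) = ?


P(A|B) = 0.0340/0.8380 = 0.0406

P(A|B) = 0.0406


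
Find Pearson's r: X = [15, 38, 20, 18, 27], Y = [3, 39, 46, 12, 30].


Mean X = 23.6000, Mean Y = 26.0000
SD X = 8.212186, SD Y = 16.186414
Cov = 81.000000
r = 81.000000/(8.212186*16.186414) = 0.6094

r = 0.6094


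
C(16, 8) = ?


C(16,8) = 16!/(8! × 8!)
= 20922789888000/(40320 × 40320)
= 12870

C(16,8) = 12870


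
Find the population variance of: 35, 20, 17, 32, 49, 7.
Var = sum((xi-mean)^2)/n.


Mean = 26.6667
Squared deviations: 69.4444, 44.4444, 93.4444, 28.4444, 498.7778, 386.7778
Sum = 1121.3333
Variance = 1121.3333/6 = 186.8889

Variance = 186.8889


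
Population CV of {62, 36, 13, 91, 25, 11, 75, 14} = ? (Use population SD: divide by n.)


Mean = 40.8750
SD = 29.1352
CV = (29.1352/40.8750)*100 = 71.2788%

CV = 71.2788%


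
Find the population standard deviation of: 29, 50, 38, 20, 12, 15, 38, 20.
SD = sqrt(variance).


Mean = 27.7500
Variance = 154.6875
SD = sqrt(154.6875) = 12.4373

SD = 12.4373


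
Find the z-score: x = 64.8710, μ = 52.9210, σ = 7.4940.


z = (64.8710 - 52.9210)/7.4940
= 11.9500/7.4940
= 1.5946

z = 1.5946


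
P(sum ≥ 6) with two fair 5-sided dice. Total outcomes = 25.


Total outcomes = 5×5 = 25
Favorable (sum ≥ 6): 15
P = 15/25 = 0.6000

P = 0.6000


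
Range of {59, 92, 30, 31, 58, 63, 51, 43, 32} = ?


Max = 92, Min = 30
Range = 92 - 30 = 62

Range = 62


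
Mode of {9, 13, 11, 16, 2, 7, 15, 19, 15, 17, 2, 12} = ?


Frequencies: 2:2, 7:1, 9:1, 11:1, 12:1, 13:1, 15:2, 16:1, 17:1, 19:1
Max frequency = 2
Mode = 2, 15

Mode = 2, 15


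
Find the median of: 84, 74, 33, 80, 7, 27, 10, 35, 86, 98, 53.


Sorted: 7, 10, 27, 33, 35, 53, 74, 80, 84, 86, 98
n = 11 (odd)
Middle value = 53

Median = 53


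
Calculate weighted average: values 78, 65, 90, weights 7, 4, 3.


Numerator = 78*7 + 65*4 + 90*3 = 1076
Denominator = 7 + 4 + 3 = 14
WM = 1076/14 = 76.8571

WM = 76.8571


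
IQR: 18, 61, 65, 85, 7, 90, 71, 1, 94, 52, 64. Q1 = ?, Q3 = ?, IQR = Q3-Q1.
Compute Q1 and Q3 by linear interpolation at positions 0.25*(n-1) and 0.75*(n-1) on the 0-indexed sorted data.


Sorted: 1, 7, 18, 52, 61, 64, 65, 71, 85, 90, 94
Q1 (25th %ile) = 35.0000
Q3 (75th %ile) = 78.0000
IQR = 78.0000 - 35.0000 = 43.0000

IQR = 43.0000


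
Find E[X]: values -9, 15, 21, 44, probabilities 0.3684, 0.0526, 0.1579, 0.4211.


E[X] = -9*0.3684 + 15*0.0526 + 21*0.1579 + 44*0.4211
= -3.3156 + 0.7890 + 3.3159 + 18.5284
= 19.3177

E[X] = 19.3177


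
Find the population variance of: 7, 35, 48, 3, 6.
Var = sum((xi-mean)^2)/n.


Mean = 19.8000
Squared deviations: 163.8400, 231.0400, 795.2400, 282.2400, 190.4400
Sum = 1662.8000
Variance = 1662.8000/5 = 332.5600

Variance = 332.5600


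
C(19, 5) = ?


C(19,5) = 19!/(5! × 14!)
= 121645100408832000/(120 × 87178291200)
= 11628

C(19,5) = 11628


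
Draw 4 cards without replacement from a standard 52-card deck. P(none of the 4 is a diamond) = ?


P(no diamonds) = (39/52) × (38/51) × (37/50) × (36/49)
= 0.3038

P = 0.3038


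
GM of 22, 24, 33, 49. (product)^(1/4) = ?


Product = 22 × 24 × 33 × 49 = 853776
GM = 853776^(1/4) = 30.3974

GM = 30.3974


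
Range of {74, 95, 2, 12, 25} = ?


Max = 95, Min = 2
Range = 95 - 2 = 93

Range = 93


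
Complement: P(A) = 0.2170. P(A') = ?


P(not A) = 1 - 0.2170 = 0.7830

P(not A) = 0.7830


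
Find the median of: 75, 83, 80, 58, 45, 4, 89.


Sorted: 4, 45, 58, 75, 80, 83, 89
n = 7 (odd)
Middle value = 75

Median = 75


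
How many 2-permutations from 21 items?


P(21,2) = 21!/19!
= 51090942171709440000/121645100408832000
= 420

P(21,2) = 420


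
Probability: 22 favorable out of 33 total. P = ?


P = 22/33 = 0.6667

P = 0.6667


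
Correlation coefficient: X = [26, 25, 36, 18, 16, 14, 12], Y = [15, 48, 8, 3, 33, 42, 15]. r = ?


Mean X = 21.0000, Mean Y = 23.4286
SD X = 7.837638, SD Y = 16.202796
Cov = -30.857143
r = -30.857143/(7.837638*16.202796) = -0.2430

r = -0.2430


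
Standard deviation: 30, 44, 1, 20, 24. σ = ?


Mean = 23.8000
Variance = 196.1600
SD = sqrt(196.1600) = 14.0057

SD = 14.0057


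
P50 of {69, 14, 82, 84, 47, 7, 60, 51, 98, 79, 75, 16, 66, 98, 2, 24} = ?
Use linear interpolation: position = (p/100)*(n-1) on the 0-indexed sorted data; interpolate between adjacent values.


Sorted: 2, 7, 14, 16, 24, 47, 51, 60, 66, 69, 75, 79, 82, 84, 98, 98
n = 16
Index = 50/100 * 15 = 7.5000
Lower = data[7] = 60, Upper = data[8] = 66
P50 = 60 + 0.5000*(6) = 63.0000

P50 = 63.0000


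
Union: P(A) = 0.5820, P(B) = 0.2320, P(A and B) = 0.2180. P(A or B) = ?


P(A∪B) = 0.5820 + 0.2320 - 0.2180
= 0.8140 - 0.2180
= 0.5960

P(A∪B) = 0.5960


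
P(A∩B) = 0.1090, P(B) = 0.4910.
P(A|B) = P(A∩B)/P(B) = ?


P(A|B) = 0.1090/0.4910 = 0.2220

P(A|B) = 0.2220


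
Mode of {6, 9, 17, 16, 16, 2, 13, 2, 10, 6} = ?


Frequencies: 2:2, 6:2, 9:1, 10:1, 13:1, 16:2, 17:1
Max frequency = 2
Mode = 2, 6, 16

Mode = 2, 6, 16


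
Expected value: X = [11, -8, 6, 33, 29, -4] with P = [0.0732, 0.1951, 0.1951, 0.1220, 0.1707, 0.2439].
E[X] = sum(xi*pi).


E[X] = 11*0.0732 - 8*0.1951 + 6*0.1951 + 33*0.1220 + 29*0.1707 - 4*0.2439
= 0.8052 - 1.5608 + 1.1706 + 4.0260 + 4.9503 - 0.9756
= 8.4157

E[X] = 8.4157


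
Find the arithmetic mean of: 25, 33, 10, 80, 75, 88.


Sum = 25 + 33 + 10 + 80 + 75 + 88 = 311
n = 6
Mean = 311/6 = 51.8333

Mean = 51.8333


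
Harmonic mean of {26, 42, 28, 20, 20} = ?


Sum of reciprocals = 1/26 + 1/42 + 1/28 + 1/20 + 1/20 = 0.197985
HM = 5/0.197985 = 25.2544

HM = 25.2544


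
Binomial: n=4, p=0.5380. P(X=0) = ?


C(4,0) = 1
p^0 = 1.000000
(1-p)^4 = 0.045558
P = 1 * 1.000000 * 0.045558 = 0.0456

P(X=0) = 0.0456


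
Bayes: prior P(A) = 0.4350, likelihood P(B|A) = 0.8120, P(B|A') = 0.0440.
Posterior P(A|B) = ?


P(B) = P(B|A)*P(A) + P(B|A')*P(A')
= 0.8120*0.4350 + 0.0440*0.5650
= 0.353220 + 0.024860 = 0.378080
P(A|B) = 0.353220/0.378080 = 0.9342

P(A|B) = 0.9342


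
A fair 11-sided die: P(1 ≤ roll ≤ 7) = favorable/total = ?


Favorable outcomes (1 ≤ roll ≤ 7): 7
Total outcomes = 11
P = 7/11 = 0.6364

P = 0.6364


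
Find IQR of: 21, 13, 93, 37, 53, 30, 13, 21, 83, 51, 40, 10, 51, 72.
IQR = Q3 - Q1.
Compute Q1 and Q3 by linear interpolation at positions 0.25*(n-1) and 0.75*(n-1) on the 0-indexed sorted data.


Sorted: 10, 13, 13, 21, 21, 30, 37, 40, 51, 51, 53, 72, 83, 93
Q1 (25th %ile) = 21.0000
Q3 (75th %ile) = 52.5000
IQR = 52.5000 - 21.0000 = 31.5000

IQR = 31.5000


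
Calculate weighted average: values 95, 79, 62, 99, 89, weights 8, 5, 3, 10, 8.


Numerator = 95*8 + 79*5 + 62*3 + 99*10 + 89*8 = 3043
Denominator = 8 + 5 + 3 + 10 + 8 = 34
WM = 3043/34 = 89.5000

WM = 89.5000


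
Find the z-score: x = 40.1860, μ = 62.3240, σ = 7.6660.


z = (40.1860 - 62.3240)/7.6660
= -22.1380/7.6660
= -2.8878

z = -2.8878


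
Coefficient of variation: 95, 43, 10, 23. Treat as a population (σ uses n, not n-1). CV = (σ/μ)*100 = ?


Mean = 42.7500
SD = 32.3757
CV = (32.3757/42.7500)*100 = 75.7327%

CV = 75.7327%


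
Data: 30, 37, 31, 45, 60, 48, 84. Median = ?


Sorted: 30, 31, 37, 45, 48, 60, 84
n = 7 (odd)
Middle value = 45

Median = 45


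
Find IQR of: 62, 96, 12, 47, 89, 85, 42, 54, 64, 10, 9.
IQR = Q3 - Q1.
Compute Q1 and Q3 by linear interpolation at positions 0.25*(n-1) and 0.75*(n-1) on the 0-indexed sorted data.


Sorted: 9, 10, 12, 42, 47, 54, 62, 64, 85, 89, 96
Q1 (25th %ile) = 27.0000
Q3 (75th %ile) = 74.5000
IQR = 74.5000 - 27.0000 = 47.5000

IQR = 47.5000


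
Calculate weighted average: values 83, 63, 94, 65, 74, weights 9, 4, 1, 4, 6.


Numerator = 83*9 + 63*4 + 94*1 + 65*4 + 74*6 = 1797
Denominator = 9 + 4 + 1 + 4 + 6 = 24
WM = 1797/24 = 74.8750

WM = 74.8750


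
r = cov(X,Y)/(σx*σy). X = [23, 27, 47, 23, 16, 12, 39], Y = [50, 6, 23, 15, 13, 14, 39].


Mean X = 26.7143, Mean Y = 22.8571
SD X = 11.473127, SD Y = 14.730227
Cov = 51.530612
r = 51.530612/(11.473127*14.730227) = 0.3049

r = 0.3049


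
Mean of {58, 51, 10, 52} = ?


Sum = 58 + 51 + 10 + 52 = 171
n = 4
Mean = 171/4 = 42.7500

Mean = 42.7500


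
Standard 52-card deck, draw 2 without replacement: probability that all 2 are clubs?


P(all clubs) = (13/52) × (12/51)
= 0.0588

P = 0.0588


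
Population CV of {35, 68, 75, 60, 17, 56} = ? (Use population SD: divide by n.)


Mean = 51.8333
SD = 19.9116
CV = (19.9116/51.8333)*100 = 38.4147%

CV = 38.4147%


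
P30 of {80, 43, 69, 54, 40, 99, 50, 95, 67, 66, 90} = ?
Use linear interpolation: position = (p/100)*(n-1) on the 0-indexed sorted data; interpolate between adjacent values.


Sorted: 40, 43, 50, 54, 66, 67, 69, 80, 90, 95, 99
n = 11
Index = 30/100 * 10 = 3.0000
Lower = data[3] = 54, Upper = data[4] = 66
P30 = 54 + 0*(12) = 54.0000

P30 = 54.0000


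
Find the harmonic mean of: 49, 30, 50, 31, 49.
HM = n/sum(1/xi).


Sum of reciprocals = 1/49 + 1/30 + 1/50 + 1/31 + 1/49 = 0.126408
HM = 5/0.126408 = 39.5545

HM = 39.5545


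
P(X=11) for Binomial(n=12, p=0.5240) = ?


C(12,11) = 12
p^11 = 0.000818
(1-p)^1 = 0.476000
P = 12 * 0.000818 * 0.476000 = 0.0047

P(X=11) = 0.0047


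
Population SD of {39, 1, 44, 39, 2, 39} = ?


Mean = 27.3333
Variance = 336.8889
SD = sqrt(336.8889) = 18.3545

SD = 18.3545


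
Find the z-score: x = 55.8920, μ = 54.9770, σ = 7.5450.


z = (55.8920 - 54.9770)/7.5450
= 0.9150/7.5450
= 0.1213

z = 0.1213


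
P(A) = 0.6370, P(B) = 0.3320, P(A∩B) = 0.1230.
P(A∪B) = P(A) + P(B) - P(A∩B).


P(A∪B) = 0.6370 + 0.3320 - 0.1230
= 0.9690 - 0.1230
= 0.8460

P(A∪B) = 0.8460


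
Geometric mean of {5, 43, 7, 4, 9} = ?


Product = 5 × 43 × 7 × 4 × 9 = 54180
GM = 54180^(1/5) = 8.8464

GM = 8.8464


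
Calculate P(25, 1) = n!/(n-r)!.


P(25,1) = 25!/24!
= 15511210043330985984000000/620448401733239439360000
= 25

P(25,1) = 25


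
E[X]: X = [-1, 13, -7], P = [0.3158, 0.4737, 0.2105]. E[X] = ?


E[X] = -1*0.3158 + 13*0.4737 - 7*0.2105
= -0.3158 + 6.1581 - 1.4735
= 4.3688

E[X] = 4.3688


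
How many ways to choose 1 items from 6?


C(6,1) = 6!/(1! × 5!)
= 720/(1 × 120)
= 6

C(6,1) = 6


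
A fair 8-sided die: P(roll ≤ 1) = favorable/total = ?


Favorable outcomes (roll ≤ 1): 1
Total outcomes = 8
P = 1/8 = 0.1250

P = 0.1250


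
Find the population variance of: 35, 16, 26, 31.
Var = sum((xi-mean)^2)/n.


Mean = 27.0000
Squared deviations: 64.0000, 121.0000, 1.0000, 16.0000
Sum = 202.0000
Variance = 202.0000/4 = 50.5000

Variance = 50.5000


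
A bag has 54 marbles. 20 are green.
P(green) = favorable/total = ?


P = 20/54 = 0.3704

P = 0.3704


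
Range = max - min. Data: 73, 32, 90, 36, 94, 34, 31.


Max = 94, Min = 31
Range = 94 - 31 = 63

Range = 63


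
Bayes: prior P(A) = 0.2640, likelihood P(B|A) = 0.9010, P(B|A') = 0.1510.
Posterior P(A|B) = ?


P(B) = P(B|A)*P(A) + P(B|A')*P(A')
= 0.9010*0.2640 + 0.1510*0.7360
= 0.237864 + 0.111136 = 0.349000
P(A|B) = 0.237864/0.349000 = 0.6816

P(A|B) = 0.6816


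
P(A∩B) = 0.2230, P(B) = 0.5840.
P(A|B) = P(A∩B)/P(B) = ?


P(A|B) = 0.2230/0.5840 = 0.3818

P(A|B) = 0.3818


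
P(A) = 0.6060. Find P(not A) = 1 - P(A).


P(not A) = 1 - 0.6060 = 0.3940

P(not A) = 0.3940


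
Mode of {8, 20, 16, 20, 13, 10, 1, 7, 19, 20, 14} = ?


Frequencies: 1:1, 7:1, 8:1, 10:1, 13:1, 14:1, 16:1, 19:1, 20:3
Max frequency = 3
Mode = 20

Mode = 20


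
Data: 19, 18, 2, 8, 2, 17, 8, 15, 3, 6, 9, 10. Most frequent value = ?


Frequencies: 2:2, 3:1, 6:1, 8:2, 9:1, 10:1, 15:1, 17:1, 18:1, 19:1
Max frequency = 2
Mode = 2, 8

Mode = 2, 8


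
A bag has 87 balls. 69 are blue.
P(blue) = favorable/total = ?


P = 69/87 = 0.7931

P = 0.7931


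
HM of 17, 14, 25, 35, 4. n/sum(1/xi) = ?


Sum of reciprocals = 1/17 + 1/14 + 1/25 + 1/35 + 1/4 = 0.448824
HM = 5/0.448824 = 11.1402

HM = 11.1402


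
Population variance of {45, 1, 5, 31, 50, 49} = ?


Mean = 30.1667
Squared deviations: 220.0278, 850.6944, 633.3611, 0.6944, 393.3611, 354.6944
Sum = 2452.8333
Variance = 2452.8333/6 = 408.8056

Variance = 408.8056


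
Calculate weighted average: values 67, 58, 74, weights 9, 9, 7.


Numerator = 67*9 + 58*9 + 74*7 = 1643
Denominator = 9 + 9 + 7 = 25
WM = 1643/25 = 65.7200

WM = 65.7200


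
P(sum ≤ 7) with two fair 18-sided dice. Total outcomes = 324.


Total outcomes = 18×18 = 324
Favorable (sum ≤ 7): 21
P = 21/324 = 0.0648

P = 0.0648


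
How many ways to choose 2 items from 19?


C(19,2) = 19!/(2! × 17!)
= 121645100408832000/(2 × 355687428096000)
= 171

C(19,2) = 171


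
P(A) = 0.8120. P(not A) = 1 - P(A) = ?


P(not A) = 1 - 0.8120 = 0.1880

P(not A) = 0.1880


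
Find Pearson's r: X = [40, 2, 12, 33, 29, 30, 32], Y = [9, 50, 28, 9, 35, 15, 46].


Mean X = 25.4286, Mean Y = 27.4286
SD X = 12.396510, SD Y = 15.792016
Cov = -121.755102
r = -121.755102/(12.396510*15.792016) = -0.6219

r = -0.6219


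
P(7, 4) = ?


P(7,4) = 7!/3!
= 5040/6
= 840

P(7,4) = 840


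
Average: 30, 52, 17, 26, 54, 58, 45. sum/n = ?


Sum = 30 + 52 + 17 + 26 + 54 + 58 + 45 = 282
n = 7
Mean = 282/7 = 40.2857

Mean = 40.2857


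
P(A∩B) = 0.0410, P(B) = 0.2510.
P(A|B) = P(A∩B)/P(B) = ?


P(A|B) = 0.0410/0.2510 = 0.1633

P(A|B) = 0.1633


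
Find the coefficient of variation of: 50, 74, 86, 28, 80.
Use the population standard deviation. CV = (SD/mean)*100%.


Mean = 63.6000
SD = 21.5926
CV = (21.5926/63.6000)*100 = 33.9506%

CV = 33.9506%


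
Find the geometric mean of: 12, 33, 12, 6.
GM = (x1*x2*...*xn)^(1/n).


Product = 12 × 33 × 12 × 6 = 28512
GM = 28512^(1/4) = 12.9944

GM = 12.9944


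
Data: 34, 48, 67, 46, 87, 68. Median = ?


Sorted: 34, 46, 48, 67, 68, 87
n = 6 (even)
Middle values: 48 and 67
Median = (48+67)/2 = 57.5000

Median = 57.5000


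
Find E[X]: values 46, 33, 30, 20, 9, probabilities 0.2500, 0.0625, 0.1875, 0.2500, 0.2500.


E[X] = 46*0.2500 + 33*0.0625 + 30*0.1875 + 20*0.2500 + 9*0.2500
= 11.5000 + 2.0625 + 5.6250 + 5.0000 + 2.2500
= 26.4375

E[X] = 26.4375


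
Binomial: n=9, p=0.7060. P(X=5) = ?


C(9,5) = 126
p^5 = 0.175398
(1-p)^4 = 0.007471
P = 126 * 0.175398 * 0.007471 = 0.1651

P(X=5) = 0.1651


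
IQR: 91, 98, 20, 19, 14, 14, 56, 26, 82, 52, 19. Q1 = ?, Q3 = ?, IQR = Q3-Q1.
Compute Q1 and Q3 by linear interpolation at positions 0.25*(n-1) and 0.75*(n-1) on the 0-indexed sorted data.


Sorted: 14, 14, 19, 19, 20, 26, 52, 56, 82, 91, 98
Q1 (25th %ile) = 19.0000
Q3 (75th %ile) = 69.0000
IQR = 69.0000 - 19.0000 = 50.0000

IQR = 50.0000


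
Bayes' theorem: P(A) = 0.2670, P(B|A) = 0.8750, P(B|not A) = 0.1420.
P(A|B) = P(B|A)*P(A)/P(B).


P(B) = P(B|A)*P(A) + P(B|A')*P(A')
= 0.8750*0.2670 + 0.1420*0.7330
= 0.233625 + 0.104086 = 0.337711
P(A|B) = 0.233625/0.337711 = 0.6918

P(A|B) = 0.6918


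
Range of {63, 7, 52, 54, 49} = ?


Max = 63, Min = 7
Range = 63 - 7 = 56

Range = 56


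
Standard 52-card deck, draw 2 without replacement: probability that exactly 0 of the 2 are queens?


Hypergeometric: P(X=0) = C(4,0)·C(48,2) / C(52,2)
= 1 × 1128 / 1326
= 1128/1326 = 0.8507

P = 0.8507


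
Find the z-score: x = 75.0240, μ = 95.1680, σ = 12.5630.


z = (75.0240 - 95.1680)/12.5630
= -20.1440/12.5630
= -1.6034

z = -1.6034


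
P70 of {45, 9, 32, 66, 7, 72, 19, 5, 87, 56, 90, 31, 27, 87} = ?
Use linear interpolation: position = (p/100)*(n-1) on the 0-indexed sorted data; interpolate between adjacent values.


Sorted: 5, 7, 9, 19, 27, 31, 32, 45, 56, 66, 72, 87, 87, 90
n = 14
Index = 70/100 * 13 = 9.1000
Lower = data[9] = 66, Upper = data[10] = 72
P70 = 66 + 0.1000*(6) = 66.6000

P70 = 66.6000


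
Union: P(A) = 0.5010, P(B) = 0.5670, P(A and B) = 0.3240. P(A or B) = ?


P(A∪B) = 0.5010 + 0.5670 - 0.3240
= 1.0680 - 0.3240
= 0.7440

P(A∪B) = 0.7440


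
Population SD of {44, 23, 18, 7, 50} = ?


Mean = 28.4000
Variance = 261.0400
SD = sqrt(261.0400) = 16.1567

SD = 16.1567


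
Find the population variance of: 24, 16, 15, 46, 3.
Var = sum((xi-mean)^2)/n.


Mean = 20.8000
Squared deviations: 10.2400, 23.0400, 33.6400, 635.0400, 316.8400
Sum = 1018.8000
Variance = 1018.8000/5 = 203.7600

Variance = 203.7600


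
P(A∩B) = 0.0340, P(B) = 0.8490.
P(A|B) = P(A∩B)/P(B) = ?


P(A|B) = 0.0340/0.8490 = 0.0400

P(A|B) = 0.0400


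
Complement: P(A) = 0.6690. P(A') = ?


P(not A) = 1 - 0.6690 = 0.3310

P(not A) = 0.3310


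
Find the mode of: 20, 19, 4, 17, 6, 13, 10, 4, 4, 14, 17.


Frequencies: 4:3, 6:1, 10:1, 13:1, 14:1, 17:2, 19:1, 20:1
Max frequency = 3
Mode = 4

Mode = 4


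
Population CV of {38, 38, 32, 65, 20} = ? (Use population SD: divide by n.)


Mean = 38.6000
SD = 14.7458
CV = (14.7458/38.6000)*100 = 38.2017%

CV = 38.2017%


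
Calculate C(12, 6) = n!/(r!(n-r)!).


C(12,6) = 12!/(6! × 6!)
= 479001600/(720 × 720)
= 924

C(12,6) = 924


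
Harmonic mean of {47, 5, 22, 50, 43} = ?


Sum of reciprocals = 1/47 + 1/5 + 1/22 + 1/50 + 1/43 = 0.309987
HM = 5/0.309987 = 16.1297

HM = 16.1297


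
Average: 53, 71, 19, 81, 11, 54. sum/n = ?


Sum = 53 + 71 + 19 + 81 + 11 + 54 = 289
n = 6
Mean = 289/6 = 48.1667

Mean = 48.1667


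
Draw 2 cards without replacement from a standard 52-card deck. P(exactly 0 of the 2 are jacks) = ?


Hypergeometric: P(X=0) = C(4,0)·C(48,2) / C(52,2)
= 1 × 1128 / 1326
= 1128/1326 = 0.8507

P = 0.8507


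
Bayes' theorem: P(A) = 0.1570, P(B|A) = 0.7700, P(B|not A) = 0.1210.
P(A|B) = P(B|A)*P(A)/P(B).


P(B) = P(B|A)*P(A) + P(B|A')*P(A')
= 0.7700*0.1570 + 0.1210*0.8430
= 0.120890 + 0.102003 = 0.222893
P(A|B) = 0.120890/0.222893 = 0.5424

P(A|B) = 0.5424


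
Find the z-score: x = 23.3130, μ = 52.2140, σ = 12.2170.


z = (23.3130 - 52.2140)/12.2170
= -28.9010/12.2170
= -2.3656

z = -2.3656


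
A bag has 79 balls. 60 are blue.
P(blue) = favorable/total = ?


P = 60/79 = 0.7595

P = 0.7595


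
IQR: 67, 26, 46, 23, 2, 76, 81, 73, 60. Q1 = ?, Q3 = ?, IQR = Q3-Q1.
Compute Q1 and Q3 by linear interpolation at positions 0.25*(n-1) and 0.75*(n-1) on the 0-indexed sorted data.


Sorted: 2, 23, 26, 46, 60, 67, 73, 76, 81
Q1 (25th %ile) = 26.0000
Q3 (75th %ile) = 73.0000
IQR = 73.0000 - 26.0000 = 47.0000

IQR = 47.0000


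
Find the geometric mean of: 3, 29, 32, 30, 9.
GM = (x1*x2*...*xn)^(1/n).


Product = 3 × 29 × 32 × 30 × 9 = 751680
GM = 751680^(1/5) = 14.9695

GM = 14.9695


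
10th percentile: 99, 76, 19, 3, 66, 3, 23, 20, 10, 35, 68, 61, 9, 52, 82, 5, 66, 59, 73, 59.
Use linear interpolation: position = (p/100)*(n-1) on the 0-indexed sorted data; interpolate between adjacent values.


Sorted: 3, 3, 5, 9, 10, 19, 20, 23, 35, 52, 59, 59, 61, 66, 66, 68, 73, 76, 82, 99
n = 20
Index = 10/100 * 19 = 1.9000
Lower = data[1] = 3, Upper = data[2] = 5
P10 = 3 + 0.9000*(2) = 4.8000

P10 = 4.8000


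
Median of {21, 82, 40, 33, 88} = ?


Sorted: 21, 33, 40, 82, 88
n = 5 (odd)
Middle value = 40

Median = 40


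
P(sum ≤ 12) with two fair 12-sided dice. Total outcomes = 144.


Total outcomes = 12×12 = 144
Favorable (sum ≤ 12): 66
P = 66/144 = 0.4583

P = 0.4583


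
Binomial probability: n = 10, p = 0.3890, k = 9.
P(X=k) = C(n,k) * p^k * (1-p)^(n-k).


C(10,9) = 10
p^9 = 0.000204
(1-p)^1 = 0.611000
P = 10 * 0.000204 * 0.611000 = 0.0012

P(X=9) = 0.0012


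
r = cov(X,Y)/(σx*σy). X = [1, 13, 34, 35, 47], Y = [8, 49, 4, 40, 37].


Mean X = 26.0000, Mean Y = 27.6000
SD X = 16.613248, SD Y = 18.117395
Cov = 66.400000
r = 66.400000/(16.613248*18.117395) = 0.2206

r = 0.2206


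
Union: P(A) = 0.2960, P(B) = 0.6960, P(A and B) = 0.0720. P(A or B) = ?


P(A∪B) = 0.2960 + 0.6960 - 0.0720
= 0.9920 - 0.0720
= 0.9200

P(A∪B) = 0.9200


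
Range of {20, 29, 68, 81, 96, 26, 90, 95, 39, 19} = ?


Max = 96, Min = 19
Range = 96 - 19 = 77

Range = 77


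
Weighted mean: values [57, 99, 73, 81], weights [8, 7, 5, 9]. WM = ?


Numerator = 57*8 + 99*7 + 73*5 + 81*9 = 2243
Denominator = 8 + 7 + 5 + 9 = 29
WM = 2243/29 = 77.3448

WM = 77.3448


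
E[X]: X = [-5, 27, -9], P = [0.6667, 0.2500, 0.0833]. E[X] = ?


E[X] = -5*0.6667 + 27*0.2500 - 9*0.0833
= -3.3335 + 6.7500 - 0.7497
= 2.6668

E[X] = 2.6668


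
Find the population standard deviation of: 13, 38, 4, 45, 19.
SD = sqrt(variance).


Mean = 23.8000
Variance = 236.5600
SD = sqrt(236.5600) = 15.3805

SD = 15.3805


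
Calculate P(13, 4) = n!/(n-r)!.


P(13,4) = 13!/9!
= 6227020800/362880
= 17160

P(13,4) = 17160


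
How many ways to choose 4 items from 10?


C(10,4) = 10!/(4! × 6!)
= 3628800/(24 × 720)
= 210

C(10,4) = 210


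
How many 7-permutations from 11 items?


P(11,7) = 11!/4!
= 39916800/24
= 1663200

P(11,7) = 1663200


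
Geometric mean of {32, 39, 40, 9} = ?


Product = 32 × 39 × 40 × 9 = 449280
GM = 449280^(1/4) = 25.8898

GM = 25.8898


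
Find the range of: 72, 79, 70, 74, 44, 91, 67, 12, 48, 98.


Max = 98, Min = 12
Range = 98 - 12 = 86

Range = 86


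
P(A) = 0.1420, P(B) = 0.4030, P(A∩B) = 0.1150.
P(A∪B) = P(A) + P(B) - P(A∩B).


P(A∪B) = 0.1420 + 0.4030 - 0.1150
= 0.5450 - 0.1150
= 0.4300

P(A∪B) = 0.4300


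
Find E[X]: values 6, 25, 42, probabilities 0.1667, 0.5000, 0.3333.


E[X] = 6*0.1667 + 25*0.5000 + 42*0.3333
= 1.0002 + 12.5000 + 13.9986
= 27.4988

E[X] = 27.4988


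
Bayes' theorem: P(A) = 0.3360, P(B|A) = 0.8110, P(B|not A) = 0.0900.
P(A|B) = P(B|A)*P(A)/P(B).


P(B) = P(B|A)*P(A) + P(B|A')*P(A')
= 0.8110*0.3360 + 0.0900*0.6640
= 0.272496 + 0.059760 = 0.332256
P(A|B) = 0.272496/0.332256 = 0.8201

P(A|B) = 0.8201


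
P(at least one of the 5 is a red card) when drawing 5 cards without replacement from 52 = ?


P(at least one) = 1 - P(none)
P(none) = (26/52) × (25/51) × (24/50) × (23/49) × (22/48) = 0.025310
P(at least one) = 1 - 0.025310 = 0.9747

P = 0.9747


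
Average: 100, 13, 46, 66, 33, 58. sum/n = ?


Sum = 100 + 13 + 46 + 66 + 33 + 58 = 316
n = 6
Mean = 316/6 = 52.6667

Mean = 52.6667


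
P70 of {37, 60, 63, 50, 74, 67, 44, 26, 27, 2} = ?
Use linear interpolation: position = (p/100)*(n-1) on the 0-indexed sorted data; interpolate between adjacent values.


Sorted: 2, 26, 27, 37, 44, 50, 60, 63, 67, 74
n = 10
Index = 70/100 * 9 = 6.3000
Lower = data[6] = 60, Upper = data[7] = 63
P70 = 60 + 0.3000*(3) = 60.9000

P70 = 60.9000


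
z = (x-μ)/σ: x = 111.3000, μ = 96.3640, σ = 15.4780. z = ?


z = (111.3000 - 96.3640)/15.4780
= 14.9360/15.4780
= 0.9650

z = 0.9650


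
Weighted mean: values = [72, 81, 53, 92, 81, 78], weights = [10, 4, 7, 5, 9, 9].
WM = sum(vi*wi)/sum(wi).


Numerator = 72*10 + 81*4 + 53*7 + 92*5 + 81*9 + 78*9 = 3306
Denominator = 10 + 4 + 7 + 5 + 9 + 9 = 44
WM = 3306/44 = 75.1364

WM = 75.1364


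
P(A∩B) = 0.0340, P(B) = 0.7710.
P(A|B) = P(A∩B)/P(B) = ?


P(A|B) = 0.0340/0.7710 = 0.0441

P(A|B) = 0.0441


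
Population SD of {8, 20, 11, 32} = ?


Mean = 17.7500
Variance = 87.1875
SD = sqrt(87.1875) = 9.3374

SD = 9.3374


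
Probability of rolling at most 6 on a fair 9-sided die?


Favorable outcomes (roll ≤ 6): 6
Total outcomes = 9
P = 6/9 = 0.6667

P = 0.6667


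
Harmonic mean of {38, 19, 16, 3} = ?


Sum of reciprocals = 1/38 + 1/19 + 1/16 + 1/3 = 0.474781
HM = 4/0.474781 = 8.4249

HM = 8.4249


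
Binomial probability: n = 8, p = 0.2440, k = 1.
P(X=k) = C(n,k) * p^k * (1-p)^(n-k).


C(8,1) = 8
p^1 = 0.244000
(1-p)^7 = 0.141141
P = 8 * 0.244000 * 0.141141 = 0.2755

P(X=1) = 0.2755


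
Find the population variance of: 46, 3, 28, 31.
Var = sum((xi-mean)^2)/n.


Mean = 27.0000
Squared deviations: 361.0000, 576.0000, 1.0000, 16.0000
Sum = 954.0000
Variance = 954.0000/4 = 238.5000

Variance = 238.5000


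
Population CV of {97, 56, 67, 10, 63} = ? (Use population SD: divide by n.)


Mean = 58.6000
SD = 28.0471
CV = (28.0471/58.6000)*100 = 47.8620%

CV = 47.8620%


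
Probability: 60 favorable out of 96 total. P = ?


P = 60/96 = 0.6250

P = 0.6250


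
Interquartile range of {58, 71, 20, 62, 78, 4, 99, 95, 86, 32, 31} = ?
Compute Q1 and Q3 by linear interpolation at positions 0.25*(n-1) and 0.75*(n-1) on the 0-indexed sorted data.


Sorted: 4, 20, 31, 32, 58, 62, 71, 78, 86, 95, 99
Q1 (25th %ile) = 31.5000
Q3 (75th %ile) = 82.0000
IQR = 82.0000 - 31.5000 = 50.5000

IQR = 50.5000


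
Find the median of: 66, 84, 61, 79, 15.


Sorted: 15, 61, 66, 79, 84
n = 5 (odd)
Middle value = 66

Median = 66


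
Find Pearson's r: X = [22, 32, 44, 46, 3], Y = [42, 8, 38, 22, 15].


Mean X = 29.4000, Mean Y = 25.0000
SD X = 15.793670, SD Y = 13.084342
Cov = 46.800000
r = 46.800000/(15.793670*13.084342) = 0.2265

r = 0.2265


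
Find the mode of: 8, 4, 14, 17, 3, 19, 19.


Frequencies: 3:1, 4:1, 8:1, 14:1, 17:1, 19:2
Max frequency = 2
Mode = 19

Mode = 19


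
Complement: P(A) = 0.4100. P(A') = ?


P(not A) = 1 - 0.4100 = 0.5900

P(not A) = 0.5900


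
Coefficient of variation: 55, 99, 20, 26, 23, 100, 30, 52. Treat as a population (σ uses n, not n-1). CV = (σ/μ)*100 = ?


Mean = 50.6250
SD = 30.6836
CV = (30.6836/50.6250)*100 = 60.6096%

CV = 60.6096%


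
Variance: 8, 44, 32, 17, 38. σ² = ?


Mean = 27.8000
Squared deviations: 392.0400, 262.4400, 17.6400, 116.6400, 104.0400
Sum = 892.8000
Variance = 892.8000/5 = 178.5600

Variance = 178.5600


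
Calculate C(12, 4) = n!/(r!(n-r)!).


C(12,4) = 12!/(4! × 8!)
= 479001600/(24 × 40320)
= 495

C(12,4) = 495


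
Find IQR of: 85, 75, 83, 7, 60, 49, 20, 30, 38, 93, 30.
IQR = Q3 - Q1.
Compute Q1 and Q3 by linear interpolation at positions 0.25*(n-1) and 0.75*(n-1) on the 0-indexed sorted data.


Sorted: 7, 20, 30, 30, 38, 49, 60, 75, 83, 85, 93
Q1 (25th %ile) = 30.0000
Q3 (75th %ile) = 79.0000
IQR = 79.0000 - 30.0000 = 49.0000

IQR = 49.0000


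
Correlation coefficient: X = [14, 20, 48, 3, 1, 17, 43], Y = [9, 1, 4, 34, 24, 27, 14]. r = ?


Mean X = 20.8571, Mean Y = 16.1429
SD X = 16.915154, SD Y = 11.531678
Cov = -118.836735
r = -118.836735/(16.915154*11.531678) = -0.6092

r = -0.6092


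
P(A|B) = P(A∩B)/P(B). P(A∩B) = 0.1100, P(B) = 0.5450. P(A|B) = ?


P(A|B) = 0.1100/0.5450 = 0.2018

P(A|B) = 0.2018


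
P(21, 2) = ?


P(21,2) = 21!/19!
= 51090942171709440000/121645100408832000
= 420

P(21,2) = 420


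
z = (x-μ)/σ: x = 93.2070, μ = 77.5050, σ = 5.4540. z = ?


z = (93.2070 - 77.5050)/5.4540
= 15.7020/5.4540
= 2.8790

z = 2.8790


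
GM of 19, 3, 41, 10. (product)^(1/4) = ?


Product = 19 × 3 × 41 × 10 = 23370
GM = 23370^(1/4) = 12.3642

GM = 12.3642


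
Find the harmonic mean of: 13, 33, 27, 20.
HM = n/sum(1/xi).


Sum of reciprocals = 1/13 + 1/33 + 1/27 + 1/20 = 0.194263
HM = 4/0.194263 = 20.5906

HM = 20.5906


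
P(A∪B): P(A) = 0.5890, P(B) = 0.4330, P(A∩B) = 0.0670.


P(A∪B) = 0.5890 + 0.4330 - 0.0670
= 1.0220 - 0.0670
= 0.9550

P(A∪B) = 0.9550


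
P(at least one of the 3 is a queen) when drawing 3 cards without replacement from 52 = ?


P(at least one) = 1 - P(none)
P(none) = (48/52) × (47/51) × (46/50) = 0.782624
P(at least one) = 1 - 0.782624 = 0.2174

P = 0.2174


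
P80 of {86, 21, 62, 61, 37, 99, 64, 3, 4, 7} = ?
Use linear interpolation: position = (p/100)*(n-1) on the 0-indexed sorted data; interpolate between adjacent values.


Sorted: 3, 4, 7, 21, 37, 61, 62, 64, 86, 99
n = 10
Index = 80/100 * 9 = 7.2000
Lower = data[7] = 64, Upper = data[8] = 86
P80 = 64 + 0.2000*(22) = 68.4000

P80 = 68.4000


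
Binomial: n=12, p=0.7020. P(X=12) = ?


C(12,12) = 1
p^12 = 0.014323
(1-p)^0 = 1.000000
P = 1 * 0.014323 * 1.000000 = 0.0143

P(X=12) = 0.0143


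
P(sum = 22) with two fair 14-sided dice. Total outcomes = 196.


Total outcomes = 14×14 = 196
Favorable (sum = 22): 7
P = 7/196 = 0.0357

P = 0.0357


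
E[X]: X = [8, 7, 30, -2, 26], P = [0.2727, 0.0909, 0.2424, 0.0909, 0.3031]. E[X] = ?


E[X] = 8*0.2727 + 7*0.0909 + 30*0.2424 - 2*0.0909 + 26*0.3031
= 2.1816 + 0.6363 + 7.2720 - 0.1818 + 7.8806
= 17.7887

E[X] = 17.7887


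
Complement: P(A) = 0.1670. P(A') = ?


P(not A) = 1 - 0.1670 = 0.8330

P(not A) = 0.8330


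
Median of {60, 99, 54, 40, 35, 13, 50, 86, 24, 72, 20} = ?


Sorted: 13, 20, 24, 35, 40, 50, 54, 60, 72, 86, 99
n = 11 (odd)
Middle value = 50

Median = 50


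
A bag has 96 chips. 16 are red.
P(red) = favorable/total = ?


P = 16/96 = 0.1667

P = 0.1667


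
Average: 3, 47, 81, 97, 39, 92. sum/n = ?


Sum = 3 + 47 + 81 + 97 + 39 + 92 = 359
n = 6
Mean = 359/6 = 59.8333

Mean = 59.8333


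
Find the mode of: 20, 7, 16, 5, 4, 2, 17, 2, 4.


Frequencies: 2:2, 4:2, 5:1, 7:1, 16:1, 17:1, 20:1
Max frequency = 2
Mode = 2, 4

Mode = 2, 4


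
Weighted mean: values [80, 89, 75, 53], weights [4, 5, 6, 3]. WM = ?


Numerator = 80*4 + 89*5 + 75*6 + 53*3 = 1374
Denominator = 4 + 5 + 6 + 3 = 18
WM = 1374/18 = 76.3333

WM = 76.3333


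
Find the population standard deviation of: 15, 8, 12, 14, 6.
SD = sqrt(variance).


Mean = 11.0000
Variance = 12.0000
SD = sqrt(12.0000) = 3.4641

SD = 3.4641


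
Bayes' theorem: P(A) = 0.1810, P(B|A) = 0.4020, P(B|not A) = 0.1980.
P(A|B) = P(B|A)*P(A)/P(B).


P(B) = P(B|A)*P(A) + P(B|A')*P(A')
= 0.4020*0.1810 + 0.1980*0.8190
= 0.072762 + 0.162162 = 0.234924
P(A|B) = 0.072762/0.234924 = 0.3097

P(A|B) = 0.3097


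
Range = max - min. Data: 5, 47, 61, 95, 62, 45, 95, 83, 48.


Max = 95, Min = 5
Range = 95 - 5 = 90

Range = 90


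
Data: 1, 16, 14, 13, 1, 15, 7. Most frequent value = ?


Frequencies: 1:2, 7:1, 13:1, 14:1, 15:1, 16:1
Max frequency = 2
Mode = 1

Mode = 1


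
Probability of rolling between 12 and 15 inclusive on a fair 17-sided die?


Favorable outcomes (12 ≤ roll ≤ 15): 4
Total outcomes = 17
P = 4/17 = 0.2353

P = 0.2353


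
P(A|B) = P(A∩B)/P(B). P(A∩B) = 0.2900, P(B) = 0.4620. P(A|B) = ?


P(A|B) = 0.2900/0.4620 = 0.6277

P(A|B) = 0.6277


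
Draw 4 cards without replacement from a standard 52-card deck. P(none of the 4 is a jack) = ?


P(no jacks) = (48/52) × (47/51) × (46/50) × (45/49)
= 0.7187

P = 0.7187


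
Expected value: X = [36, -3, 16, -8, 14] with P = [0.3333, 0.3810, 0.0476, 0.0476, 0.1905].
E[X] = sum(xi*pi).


E[X] = 36*0.3333 - 3*0.3810 + 16*0.0476 - 8*0.0476 + 14*0.1905
= 11.9988 - 1.1430 + 0.7616 - 0.3808 + 2.6670
= 13.9036

E[X] = 13.9036


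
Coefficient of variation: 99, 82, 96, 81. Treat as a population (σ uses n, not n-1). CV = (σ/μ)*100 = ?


Mean = 89.5000
SD = 8.0777
CV = (8.0777/89.5000)*100 = 9.0254%

CV = 9.0254%
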